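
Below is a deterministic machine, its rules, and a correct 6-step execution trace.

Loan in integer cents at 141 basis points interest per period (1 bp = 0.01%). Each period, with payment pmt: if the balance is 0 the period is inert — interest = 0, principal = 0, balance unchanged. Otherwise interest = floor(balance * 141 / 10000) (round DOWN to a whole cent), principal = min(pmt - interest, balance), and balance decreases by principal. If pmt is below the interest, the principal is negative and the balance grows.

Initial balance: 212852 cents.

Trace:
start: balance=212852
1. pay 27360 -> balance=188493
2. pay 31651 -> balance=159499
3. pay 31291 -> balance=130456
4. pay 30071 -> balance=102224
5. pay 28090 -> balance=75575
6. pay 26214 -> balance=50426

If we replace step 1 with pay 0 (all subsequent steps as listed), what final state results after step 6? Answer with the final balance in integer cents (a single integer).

79771

(re-executing from step 1 with the substitution; state before step 1: balance=212852)
1. pay 0 -> balance=215853
2. pay 31651 -> balance=187245
3. pay 31291 -> balance=158594
4. pay 30071 -> balance=130759
5. pay 28090 -> balance=104512
6. pay 26214 -> balance=79771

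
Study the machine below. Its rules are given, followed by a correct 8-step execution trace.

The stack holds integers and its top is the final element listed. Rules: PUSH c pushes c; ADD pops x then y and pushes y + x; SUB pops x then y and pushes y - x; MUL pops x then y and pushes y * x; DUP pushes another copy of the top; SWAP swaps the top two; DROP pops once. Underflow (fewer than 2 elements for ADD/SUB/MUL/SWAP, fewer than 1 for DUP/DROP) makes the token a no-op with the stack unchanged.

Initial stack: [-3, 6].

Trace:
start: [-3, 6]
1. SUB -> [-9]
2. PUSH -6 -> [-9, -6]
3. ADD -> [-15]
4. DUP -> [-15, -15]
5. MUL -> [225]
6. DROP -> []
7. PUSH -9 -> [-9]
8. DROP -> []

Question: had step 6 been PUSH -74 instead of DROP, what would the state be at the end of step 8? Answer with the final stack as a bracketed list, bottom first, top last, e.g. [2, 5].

[225, -74]

(re-executing from step 6 with the substitution; state before step 6: [225])
6. PUSH -74 -> [225, -74]
7. PUSH -9 -> [225, -74, -9]
8. DROP -> [225, -74]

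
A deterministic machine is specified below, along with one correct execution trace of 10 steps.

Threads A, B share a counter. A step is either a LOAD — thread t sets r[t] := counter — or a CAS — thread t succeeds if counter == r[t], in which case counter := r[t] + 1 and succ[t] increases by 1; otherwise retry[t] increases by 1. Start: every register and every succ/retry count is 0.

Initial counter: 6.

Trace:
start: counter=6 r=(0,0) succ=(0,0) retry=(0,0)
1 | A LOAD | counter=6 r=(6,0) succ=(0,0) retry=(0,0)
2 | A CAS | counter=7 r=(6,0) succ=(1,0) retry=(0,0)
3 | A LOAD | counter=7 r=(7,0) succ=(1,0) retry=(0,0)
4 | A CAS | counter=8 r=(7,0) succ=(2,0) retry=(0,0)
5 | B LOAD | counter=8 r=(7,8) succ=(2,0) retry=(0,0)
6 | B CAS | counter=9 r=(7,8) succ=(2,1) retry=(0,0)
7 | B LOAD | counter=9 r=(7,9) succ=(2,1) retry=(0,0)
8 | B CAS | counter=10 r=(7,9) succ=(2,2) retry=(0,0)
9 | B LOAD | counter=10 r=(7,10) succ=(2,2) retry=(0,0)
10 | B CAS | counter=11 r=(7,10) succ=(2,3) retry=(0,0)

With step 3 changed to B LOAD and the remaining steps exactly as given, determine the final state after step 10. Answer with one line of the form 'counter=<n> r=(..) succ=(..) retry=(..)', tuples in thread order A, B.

(re-executing from step 3 with the substitution; state before step 3: counter=7 r=(6,0) succ=(1,0) retry=(0,0))
3 | B LOAD | counter=7 r=(6,7) succ=(1,0) retry=(0,0)
4 | A CAS | counter=7 r=(6,7) succ=(1,0) retry=(1,0)
5 | B LOAD | counter=7 r=(6,7) succ=(1,0) retry=(1,0)
6 | B CAS | counter=8 r=(6,7) succ=(1,1) retry=(1,0)
7 | B LOAD | counter=8 r=(6,8) succ=(1,1) retry=(1,0)
8 | B CAS | counter=9 r=(6,8) succ=(1,2) retry=(1,0)
9 | B LOAD | counter=9 r=(6,9) succ=(1,2) retry=(1,0)
10 | B CAS | counter=10 r=(6,9) succ=(1,3) retry=(1,0)

counter=10 r=(6,9) succ=(1,3) retry=(1,0)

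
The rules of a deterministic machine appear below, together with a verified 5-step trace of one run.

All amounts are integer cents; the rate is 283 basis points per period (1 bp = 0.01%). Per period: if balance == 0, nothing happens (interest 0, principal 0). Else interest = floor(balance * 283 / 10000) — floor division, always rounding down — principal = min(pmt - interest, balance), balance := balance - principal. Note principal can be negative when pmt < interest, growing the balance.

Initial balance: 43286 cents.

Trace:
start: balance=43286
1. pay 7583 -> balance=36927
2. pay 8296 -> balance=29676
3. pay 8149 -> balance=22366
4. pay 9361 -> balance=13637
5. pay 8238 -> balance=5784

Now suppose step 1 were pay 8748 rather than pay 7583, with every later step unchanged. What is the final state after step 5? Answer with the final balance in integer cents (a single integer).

(re-executing from step 1 with the substitution; state before step 1: balance=43286)
1. pay 8748 -> balance=35762
2. pay 8296 -> balance=28478
3. pay 8149 -> balance=21134
4. pay 9361 -> balance=12371
5. pay 8238 -> balance=4483

4483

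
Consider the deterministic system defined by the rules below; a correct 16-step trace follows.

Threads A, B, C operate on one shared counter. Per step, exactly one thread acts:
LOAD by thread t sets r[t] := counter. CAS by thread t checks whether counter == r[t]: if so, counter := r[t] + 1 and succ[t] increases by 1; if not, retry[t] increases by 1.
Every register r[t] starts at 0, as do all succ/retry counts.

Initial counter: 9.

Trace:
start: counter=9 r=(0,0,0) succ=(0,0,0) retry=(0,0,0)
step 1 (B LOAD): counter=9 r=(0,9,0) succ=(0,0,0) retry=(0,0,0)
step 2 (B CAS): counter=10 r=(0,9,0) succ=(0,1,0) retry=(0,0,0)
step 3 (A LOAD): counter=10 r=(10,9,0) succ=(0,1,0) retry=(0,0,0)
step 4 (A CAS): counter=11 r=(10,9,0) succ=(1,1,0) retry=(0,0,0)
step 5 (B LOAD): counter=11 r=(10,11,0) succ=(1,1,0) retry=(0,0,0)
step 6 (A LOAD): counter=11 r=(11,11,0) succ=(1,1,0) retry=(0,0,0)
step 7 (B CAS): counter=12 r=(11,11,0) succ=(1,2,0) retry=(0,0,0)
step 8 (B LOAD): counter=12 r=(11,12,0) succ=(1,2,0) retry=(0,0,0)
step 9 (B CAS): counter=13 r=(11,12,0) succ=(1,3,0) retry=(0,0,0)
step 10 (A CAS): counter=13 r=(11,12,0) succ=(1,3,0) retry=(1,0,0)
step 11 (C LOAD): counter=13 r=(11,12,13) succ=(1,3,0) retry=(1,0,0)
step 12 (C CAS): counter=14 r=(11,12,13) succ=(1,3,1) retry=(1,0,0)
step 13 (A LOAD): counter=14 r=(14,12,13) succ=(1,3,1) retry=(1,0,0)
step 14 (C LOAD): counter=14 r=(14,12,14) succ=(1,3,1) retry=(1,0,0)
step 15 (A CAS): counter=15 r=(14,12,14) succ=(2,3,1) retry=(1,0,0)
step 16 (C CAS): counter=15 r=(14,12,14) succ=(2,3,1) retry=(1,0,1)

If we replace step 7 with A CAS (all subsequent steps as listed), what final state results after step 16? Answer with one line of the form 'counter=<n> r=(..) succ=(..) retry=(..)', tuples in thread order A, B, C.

counter=15 r=(14,12,14) succ=(3,2,1) retry=(1,0,1)

(re-executing from step 7 with the substitution; state before step 7: counter=11 r=(11,11,0) succ=(1,1,0) retry=(0,0,0))
step 7 (A CAS): counter=12 r=(11,11,0) succ=(2,1,0) retry=(0,0,0)
step 8 (B LOAD): counter=12 r=(11,12,0) succ=(2,1,0) retry=(0,0,0)
step 9 (B CAS): counter=13 r=(11,12,0) succ=(2,2,0) retry=(0,0,0)
step 10 (A CAS): counter=13 r=(11,12,0) succ=(2,2,0) retry=(1,0,0)
step 11 (C LOAD): counter=13 r=(11,12,13) succ=(2,2,0) retry=(1,0,0)
step 12 (C CAS): counter=14 r=(11,12,13) succ=(2,2,1) retry=(1,0,0)
step 13 (A LOAD): counter=14 r=(14,12,13) succ=(2,2,1) retry=(1,0,0)
step 14 (C LOAD): counter=14 r=(14,12,14) succ=(2,2,1) retry=(1,0,0)
step 15 (A CAS): counter=15 r=(14,12,14) succ=(3,2,1) retry=(1,0,0)
step 16 (C CAS): counter=15 r=(14,12,14) succ=(3,2,1) retry=(1,0,1)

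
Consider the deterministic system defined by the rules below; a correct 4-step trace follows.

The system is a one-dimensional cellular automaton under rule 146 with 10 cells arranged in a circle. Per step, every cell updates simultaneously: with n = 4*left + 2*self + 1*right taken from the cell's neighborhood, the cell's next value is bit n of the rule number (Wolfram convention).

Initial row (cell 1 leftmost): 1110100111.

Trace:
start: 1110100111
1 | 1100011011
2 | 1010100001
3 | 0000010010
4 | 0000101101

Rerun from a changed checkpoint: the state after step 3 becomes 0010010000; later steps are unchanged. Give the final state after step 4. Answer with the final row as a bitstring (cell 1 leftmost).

0101101000

state after step 3 := 0010010000
4 | 0101101000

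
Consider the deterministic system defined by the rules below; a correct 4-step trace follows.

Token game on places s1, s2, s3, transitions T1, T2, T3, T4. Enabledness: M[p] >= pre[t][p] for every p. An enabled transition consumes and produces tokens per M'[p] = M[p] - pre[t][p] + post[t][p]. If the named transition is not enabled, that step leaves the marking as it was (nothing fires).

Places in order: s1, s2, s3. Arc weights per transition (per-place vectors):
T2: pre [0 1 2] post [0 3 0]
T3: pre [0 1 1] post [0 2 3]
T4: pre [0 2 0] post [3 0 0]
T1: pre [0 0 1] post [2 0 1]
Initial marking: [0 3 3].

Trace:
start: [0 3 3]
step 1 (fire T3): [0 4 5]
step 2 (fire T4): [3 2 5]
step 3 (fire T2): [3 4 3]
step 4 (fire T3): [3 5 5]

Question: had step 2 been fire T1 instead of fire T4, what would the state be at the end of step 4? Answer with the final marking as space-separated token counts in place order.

(re-executing from step 2 with the substitution; state before step 2: [0 4 5])
step 2 (fire T1): [2 4 5]
step 3 (fire T2): [2 6 3]
step 4 (fire T3): [2 7 5]

2 7 5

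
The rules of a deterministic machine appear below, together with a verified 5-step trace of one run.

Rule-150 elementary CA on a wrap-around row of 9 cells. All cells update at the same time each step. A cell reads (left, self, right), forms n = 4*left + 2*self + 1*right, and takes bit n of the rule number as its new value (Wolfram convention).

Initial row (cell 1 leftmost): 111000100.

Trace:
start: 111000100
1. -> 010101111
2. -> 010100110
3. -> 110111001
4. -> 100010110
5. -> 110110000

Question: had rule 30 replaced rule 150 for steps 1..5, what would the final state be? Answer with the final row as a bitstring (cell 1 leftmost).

(re-executing steps 1..5 under rule 30; state before step 1: 111000100)
1. -> 100101111
2. -> 011101000
3. -> 110001100
4. -> 101011011
5. -> 001010010

001010010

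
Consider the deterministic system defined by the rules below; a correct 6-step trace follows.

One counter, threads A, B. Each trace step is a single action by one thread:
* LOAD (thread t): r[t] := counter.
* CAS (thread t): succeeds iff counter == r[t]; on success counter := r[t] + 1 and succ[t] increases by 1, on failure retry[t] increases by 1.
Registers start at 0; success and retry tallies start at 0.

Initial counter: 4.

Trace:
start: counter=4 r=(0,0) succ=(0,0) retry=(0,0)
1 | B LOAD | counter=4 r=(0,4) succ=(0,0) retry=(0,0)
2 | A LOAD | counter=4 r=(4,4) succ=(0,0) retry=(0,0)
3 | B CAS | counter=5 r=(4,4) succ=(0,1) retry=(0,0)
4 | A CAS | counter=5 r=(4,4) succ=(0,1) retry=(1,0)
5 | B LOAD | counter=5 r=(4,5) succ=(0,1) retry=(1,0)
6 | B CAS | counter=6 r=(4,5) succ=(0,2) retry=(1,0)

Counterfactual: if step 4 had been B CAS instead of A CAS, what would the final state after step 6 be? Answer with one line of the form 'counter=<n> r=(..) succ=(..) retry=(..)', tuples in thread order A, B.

(re-executing from step 4 with the substitution; state before step 4: counter=5 r=(4,4) succ=(0,1) retry=(0,0))
4 | B CAS | counter=5 r=(4,4) succ=(0,1) retry=(0,1)
5 | B LOAD | counter=5 r=(4,5) succ=(0,1) retry=(0,1)
6 | B CAS | counter=6 r=(4,5) succ=(0,2) retry=(0,1)

counter=6 r=(4,5) succ=(0,2) retry=(0,1)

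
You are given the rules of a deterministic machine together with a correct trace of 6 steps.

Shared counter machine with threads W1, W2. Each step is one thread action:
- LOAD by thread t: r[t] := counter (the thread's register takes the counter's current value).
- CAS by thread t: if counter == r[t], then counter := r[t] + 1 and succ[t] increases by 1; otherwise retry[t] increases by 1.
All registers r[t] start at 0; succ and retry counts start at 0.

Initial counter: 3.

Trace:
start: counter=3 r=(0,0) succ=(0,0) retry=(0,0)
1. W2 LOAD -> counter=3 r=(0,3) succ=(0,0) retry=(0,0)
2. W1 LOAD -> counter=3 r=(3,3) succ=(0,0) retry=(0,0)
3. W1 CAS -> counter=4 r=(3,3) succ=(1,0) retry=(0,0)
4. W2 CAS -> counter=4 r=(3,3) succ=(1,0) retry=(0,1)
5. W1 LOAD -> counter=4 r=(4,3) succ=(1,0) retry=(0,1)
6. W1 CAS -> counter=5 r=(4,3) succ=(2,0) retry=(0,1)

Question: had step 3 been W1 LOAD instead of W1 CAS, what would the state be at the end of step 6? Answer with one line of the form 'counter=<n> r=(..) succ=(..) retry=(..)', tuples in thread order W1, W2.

(re-executing from step 3 with the substitution; state before step 3: counter=3 r=(3,3) succ=(0,0) retry=(0,0))
3. W1 LOAD -> counter=3 r=(3,3) succ=(0,0) retry=(0,0)
4. W2 CAS -> counter=4 r=(3,3) succ=(0,1) retry=(0,0)
5. W1 LOAD -> counter=4 r=(4,3) succ=(0,1) retry=(0,0)
6. W1 CAS -> counter=5 r=(4,3) succ=(1,1) retry=(0,0)

counter=5 r=(4,3) succ=(1,1) retry=(0,0)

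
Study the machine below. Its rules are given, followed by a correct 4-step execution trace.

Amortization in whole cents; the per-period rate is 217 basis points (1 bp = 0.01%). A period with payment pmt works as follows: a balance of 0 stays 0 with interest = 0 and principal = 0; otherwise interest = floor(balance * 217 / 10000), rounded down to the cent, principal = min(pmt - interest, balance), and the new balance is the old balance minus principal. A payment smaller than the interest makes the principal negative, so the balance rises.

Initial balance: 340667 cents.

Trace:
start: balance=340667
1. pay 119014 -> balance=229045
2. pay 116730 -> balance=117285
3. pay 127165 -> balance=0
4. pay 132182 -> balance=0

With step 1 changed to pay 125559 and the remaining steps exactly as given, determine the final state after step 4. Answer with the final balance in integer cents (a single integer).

(re-executing from step 1 with the substitution; state before step 1: balance=340667)
1. pay 125559 -> balance=222500
2. pay 116730 -> balance=110598
3. pay 127165 -> balance=0
4. pay 132182 -> balance=0

0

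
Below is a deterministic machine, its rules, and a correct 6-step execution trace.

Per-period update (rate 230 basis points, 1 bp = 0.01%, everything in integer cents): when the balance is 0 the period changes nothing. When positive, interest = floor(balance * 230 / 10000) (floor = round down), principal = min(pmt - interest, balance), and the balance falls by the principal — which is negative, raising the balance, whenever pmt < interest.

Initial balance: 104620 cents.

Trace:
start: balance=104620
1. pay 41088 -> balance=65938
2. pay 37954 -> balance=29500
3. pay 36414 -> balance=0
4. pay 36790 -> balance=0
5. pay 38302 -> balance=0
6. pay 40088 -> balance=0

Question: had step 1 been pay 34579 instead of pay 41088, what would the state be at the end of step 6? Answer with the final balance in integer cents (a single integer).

(re-executing from step 1 with the substitution; state before step 1: balance=104620)
1. pay 34579 -> balance=72447
2. pay 37954 -> balance=36159
3. pay 36414 -> balance=576
4. pay 36790 -> balance=0
5. pay 38302 -> balance=0
6. pay 40088 -> balance=0

0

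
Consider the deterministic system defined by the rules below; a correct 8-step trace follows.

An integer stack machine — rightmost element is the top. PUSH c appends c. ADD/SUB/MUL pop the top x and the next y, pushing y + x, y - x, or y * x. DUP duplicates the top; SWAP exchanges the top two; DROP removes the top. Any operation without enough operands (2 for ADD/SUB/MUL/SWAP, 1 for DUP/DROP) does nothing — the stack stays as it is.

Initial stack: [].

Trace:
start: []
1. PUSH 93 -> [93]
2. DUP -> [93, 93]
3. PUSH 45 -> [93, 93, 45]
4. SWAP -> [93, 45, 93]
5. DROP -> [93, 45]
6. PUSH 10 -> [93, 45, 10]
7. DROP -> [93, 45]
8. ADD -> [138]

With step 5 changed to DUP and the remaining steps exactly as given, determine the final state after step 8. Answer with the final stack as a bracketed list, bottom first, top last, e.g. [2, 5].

[93, 45, 186]

(re-executing from step 5 with the substitution; state before step 5: [93, 45, 93])
5. DUP -> [93, 45, 93, 93]
6. PUSH 10 -> [93, 45, 93, 93, 10]
7. DROP -> [93, 45, 93, 93]
8. ADD -> [93, 45, 186]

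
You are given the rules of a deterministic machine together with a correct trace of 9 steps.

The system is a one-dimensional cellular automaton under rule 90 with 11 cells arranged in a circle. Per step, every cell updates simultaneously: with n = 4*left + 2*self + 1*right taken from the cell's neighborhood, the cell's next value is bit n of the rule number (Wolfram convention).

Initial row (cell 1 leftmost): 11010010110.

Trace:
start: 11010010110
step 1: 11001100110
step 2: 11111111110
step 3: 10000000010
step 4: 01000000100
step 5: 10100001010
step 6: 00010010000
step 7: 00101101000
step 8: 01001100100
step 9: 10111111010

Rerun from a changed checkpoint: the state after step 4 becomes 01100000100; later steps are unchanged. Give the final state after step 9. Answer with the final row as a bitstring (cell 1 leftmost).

10111010111

state after step 4 := 01100000100
step 5: 11110001010
step 6: 10011010000
step 7: 01111001001
step 8: 01001110110
step 9: 10111010111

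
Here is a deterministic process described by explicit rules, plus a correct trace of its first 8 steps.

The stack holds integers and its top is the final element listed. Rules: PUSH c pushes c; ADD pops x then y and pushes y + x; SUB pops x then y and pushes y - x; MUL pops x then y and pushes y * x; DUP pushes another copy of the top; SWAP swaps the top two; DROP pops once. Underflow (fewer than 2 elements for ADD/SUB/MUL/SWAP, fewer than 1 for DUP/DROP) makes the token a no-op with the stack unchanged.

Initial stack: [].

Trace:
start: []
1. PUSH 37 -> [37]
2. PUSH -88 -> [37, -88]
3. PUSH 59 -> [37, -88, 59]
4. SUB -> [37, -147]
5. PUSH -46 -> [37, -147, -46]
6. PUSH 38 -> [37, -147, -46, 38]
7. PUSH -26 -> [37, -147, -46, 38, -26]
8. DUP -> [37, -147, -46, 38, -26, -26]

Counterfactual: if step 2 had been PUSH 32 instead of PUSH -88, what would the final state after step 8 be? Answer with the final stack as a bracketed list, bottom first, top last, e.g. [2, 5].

[37, -27, -46, 38, -26, -26]

(re-executing from step 2 with the substitution; state before step 2: [37])
2. PUSH 32 -> [37, 32]
3. PUSH 59 -> [37, 32, 59]
4. SUB -> [37, -27]
5. PUSH -46 -> [37, -27, -46]
6. PUSH 38 -> [37, -27, -46, 38]
7. PUSH -26 -> [37, -27, -46, 38, -26]
8. DUP -> [37, -27, -46, 38, -26, -26]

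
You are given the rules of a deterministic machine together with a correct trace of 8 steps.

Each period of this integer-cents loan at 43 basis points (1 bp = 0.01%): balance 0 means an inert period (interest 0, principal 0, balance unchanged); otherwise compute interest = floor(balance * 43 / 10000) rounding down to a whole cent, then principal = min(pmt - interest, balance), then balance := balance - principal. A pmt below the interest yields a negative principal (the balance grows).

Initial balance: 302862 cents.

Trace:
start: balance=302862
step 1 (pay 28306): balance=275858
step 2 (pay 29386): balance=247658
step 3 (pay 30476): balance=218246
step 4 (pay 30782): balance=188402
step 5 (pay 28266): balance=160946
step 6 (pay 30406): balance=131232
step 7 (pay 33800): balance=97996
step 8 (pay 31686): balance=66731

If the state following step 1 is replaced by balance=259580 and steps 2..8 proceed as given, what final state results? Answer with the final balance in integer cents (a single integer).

49955

state after step 1 := balance=259580
step 2 (pay 29386): balance=231310
step 3 (pay 30476): balance=201828
step 4 (pay 30782): balance=171913
step 5 (pay 28266): balance=144386
step 6 (pay 30406): balance=114600
step 7 (pay 33800): balance=81292
step 8 (pay 31686): balance=49955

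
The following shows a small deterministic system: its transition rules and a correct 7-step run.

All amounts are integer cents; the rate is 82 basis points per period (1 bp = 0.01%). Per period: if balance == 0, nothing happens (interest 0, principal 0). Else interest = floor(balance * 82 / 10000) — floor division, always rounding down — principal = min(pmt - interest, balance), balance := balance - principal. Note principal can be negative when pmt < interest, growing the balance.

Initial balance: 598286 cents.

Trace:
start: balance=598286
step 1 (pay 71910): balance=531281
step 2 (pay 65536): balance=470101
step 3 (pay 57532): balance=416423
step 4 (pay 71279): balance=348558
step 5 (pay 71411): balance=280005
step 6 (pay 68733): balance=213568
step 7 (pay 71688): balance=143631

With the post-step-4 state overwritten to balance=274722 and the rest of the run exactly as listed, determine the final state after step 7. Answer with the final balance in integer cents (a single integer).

state after step 4 := balance=274722
step 5 (pay 71411): balance=205563
step 6 (pay 68733): balance=138515
step 7 (pay 71688): balance=67962

67962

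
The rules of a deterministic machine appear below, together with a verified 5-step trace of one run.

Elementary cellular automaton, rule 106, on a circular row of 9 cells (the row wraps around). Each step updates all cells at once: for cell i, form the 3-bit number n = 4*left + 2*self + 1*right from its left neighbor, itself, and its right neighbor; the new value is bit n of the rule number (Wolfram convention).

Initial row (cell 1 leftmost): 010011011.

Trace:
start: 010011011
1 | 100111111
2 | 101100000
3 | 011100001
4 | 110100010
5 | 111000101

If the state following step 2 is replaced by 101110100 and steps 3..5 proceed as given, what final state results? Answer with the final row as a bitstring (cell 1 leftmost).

100001101

state after step 2 := 101110100
3 | 011011001
4 | 111111010
5 | 100001101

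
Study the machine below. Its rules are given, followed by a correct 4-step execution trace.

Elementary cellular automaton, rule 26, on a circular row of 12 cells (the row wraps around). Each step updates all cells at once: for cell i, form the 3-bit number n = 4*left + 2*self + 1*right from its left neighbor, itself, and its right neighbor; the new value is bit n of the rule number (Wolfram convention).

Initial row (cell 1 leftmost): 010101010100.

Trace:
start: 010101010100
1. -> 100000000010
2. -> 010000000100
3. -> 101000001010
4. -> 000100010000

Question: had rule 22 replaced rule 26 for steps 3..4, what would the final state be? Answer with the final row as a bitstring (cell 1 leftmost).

000100010000

(re-executing steps 3..4 under rule 22; state before step 3: 010000000100)
3. -> 111000001110
4. -> 000100010000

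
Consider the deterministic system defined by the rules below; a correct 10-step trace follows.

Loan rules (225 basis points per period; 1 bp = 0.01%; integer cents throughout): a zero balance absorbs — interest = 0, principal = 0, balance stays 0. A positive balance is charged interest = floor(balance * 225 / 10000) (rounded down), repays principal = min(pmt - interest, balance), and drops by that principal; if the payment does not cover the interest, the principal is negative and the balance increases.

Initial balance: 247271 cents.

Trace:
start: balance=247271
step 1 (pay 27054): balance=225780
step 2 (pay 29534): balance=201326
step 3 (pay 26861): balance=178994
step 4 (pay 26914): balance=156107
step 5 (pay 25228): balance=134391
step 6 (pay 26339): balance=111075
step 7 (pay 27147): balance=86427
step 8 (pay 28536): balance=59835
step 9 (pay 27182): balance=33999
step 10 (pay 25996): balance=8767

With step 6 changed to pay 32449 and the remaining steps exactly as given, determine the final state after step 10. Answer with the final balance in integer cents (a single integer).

2089

(re-executing from step 6 with the substitution; state before step 6: balance=134391)
step 6 (pay 32449): balance=104965
step 7 (pay 27147): balance=80179
step 8 (pay 28536): balance=53447
step 9 (pay 27182): balance=27467
step 10 (pay 25996): balance=2089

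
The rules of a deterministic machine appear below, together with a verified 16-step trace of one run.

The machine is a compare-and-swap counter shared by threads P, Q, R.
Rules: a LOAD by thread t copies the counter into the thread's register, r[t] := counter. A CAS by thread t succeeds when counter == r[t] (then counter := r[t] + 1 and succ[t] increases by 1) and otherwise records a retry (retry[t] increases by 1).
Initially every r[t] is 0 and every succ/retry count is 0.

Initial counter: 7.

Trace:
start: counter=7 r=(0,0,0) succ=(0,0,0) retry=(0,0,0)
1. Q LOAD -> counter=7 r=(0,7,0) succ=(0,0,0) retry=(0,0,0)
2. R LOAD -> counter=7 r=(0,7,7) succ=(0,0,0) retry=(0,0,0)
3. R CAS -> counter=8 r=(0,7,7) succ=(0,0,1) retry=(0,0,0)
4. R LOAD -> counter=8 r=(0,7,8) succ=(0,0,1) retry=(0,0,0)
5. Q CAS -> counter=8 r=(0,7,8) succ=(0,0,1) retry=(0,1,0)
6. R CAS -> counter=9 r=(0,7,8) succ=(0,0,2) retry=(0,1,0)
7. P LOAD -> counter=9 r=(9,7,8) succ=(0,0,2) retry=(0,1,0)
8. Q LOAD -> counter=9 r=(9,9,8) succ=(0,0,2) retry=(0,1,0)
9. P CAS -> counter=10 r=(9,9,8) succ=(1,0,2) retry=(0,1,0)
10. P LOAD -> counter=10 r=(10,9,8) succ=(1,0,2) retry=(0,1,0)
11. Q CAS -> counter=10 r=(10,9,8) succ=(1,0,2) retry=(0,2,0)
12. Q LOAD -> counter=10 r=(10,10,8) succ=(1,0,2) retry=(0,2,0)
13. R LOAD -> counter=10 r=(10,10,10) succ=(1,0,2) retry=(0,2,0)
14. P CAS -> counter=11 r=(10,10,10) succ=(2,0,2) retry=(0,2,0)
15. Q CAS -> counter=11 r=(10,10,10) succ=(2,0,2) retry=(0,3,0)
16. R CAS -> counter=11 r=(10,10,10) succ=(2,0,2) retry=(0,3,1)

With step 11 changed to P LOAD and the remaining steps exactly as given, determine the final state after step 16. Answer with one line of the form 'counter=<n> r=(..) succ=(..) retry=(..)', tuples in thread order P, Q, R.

counter=11 r=(10,10,10) succ=(2,0,2) retry=(0,2,1)

(re-executing from step 11 with the substitution; state before step 11: counter=10 r=(10,9,8) succ=(1,0,2) retry=(0,1,0))
11. P LOAD -> counter=10 r=(10,9,8) succ=(1,0,2) retry=(0,1,0)
12. Q LOAD -> counter=10 r=(10,10,8) succ=(1,0,2) retry=(0,1,0)
13. R LOAD -> counter=10 r=(10,10,10) succ=(1,0,2) retry=(0,1,0)
14. P CAS -> counter=11 r=(10,10,10) succ=(2,0,2) retry=(0,1,0)
15. Q CAS -> counter=11 r=(10,10,10) succ=(2,0,2) retry=(0,2,0)
16. R CAS -> counter=11 r=(10,10,10) succ=(2,0,2) retry=(0,2,1)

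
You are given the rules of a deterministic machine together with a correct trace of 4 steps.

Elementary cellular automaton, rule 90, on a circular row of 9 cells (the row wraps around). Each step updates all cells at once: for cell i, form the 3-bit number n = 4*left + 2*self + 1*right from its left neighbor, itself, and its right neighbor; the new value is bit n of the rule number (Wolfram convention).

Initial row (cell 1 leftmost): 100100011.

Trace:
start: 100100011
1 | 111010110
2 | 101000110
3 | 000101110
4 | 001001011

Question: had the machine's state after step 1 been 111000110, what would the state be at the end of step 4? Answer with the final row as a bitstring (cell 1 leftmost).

state after step 1 := 111000110
2 | 101101110
3 | 001101010
4 | 011100001

011100001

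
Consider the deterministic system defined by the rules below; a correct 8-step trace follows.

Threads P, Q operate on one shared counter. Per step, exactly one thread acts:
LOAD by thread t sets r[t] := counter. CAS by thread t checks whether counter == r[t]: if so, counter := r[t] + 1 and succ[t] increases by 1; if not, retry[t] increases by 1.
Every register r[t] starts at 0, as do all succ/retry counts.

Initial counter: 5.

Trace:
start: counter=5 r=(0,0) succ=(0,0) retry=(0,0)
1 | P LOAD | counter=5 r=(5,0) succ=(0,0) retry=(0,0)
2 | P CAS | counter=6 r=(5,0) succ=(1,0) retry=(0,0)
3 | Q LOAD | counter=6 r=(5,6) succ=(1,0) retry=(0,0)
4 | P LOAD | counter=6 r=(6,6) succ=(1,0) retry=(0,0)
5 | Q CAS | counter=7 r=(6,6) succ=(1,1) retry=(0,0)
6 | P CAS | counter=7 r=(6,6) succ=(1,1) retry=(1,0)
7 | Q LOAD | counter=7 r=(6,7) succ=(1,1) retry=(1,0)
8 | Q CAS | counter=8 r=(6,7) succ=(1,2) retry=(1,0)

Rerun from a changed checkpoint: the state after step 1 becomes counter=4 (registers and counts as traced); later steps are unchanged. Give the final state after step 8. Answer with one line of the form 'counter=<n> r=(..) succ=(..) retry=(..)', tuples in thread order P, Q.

counter=6 r=(4,5) succ=(0,2) retry=(2,0)

state after step 1 := counter=4 r=(5,0) succ=(0,0) retry=(0,0)
2 | P CAS | counter=4 r=(5,0) succ=(0,0) retry=(1,0)
3 | Q LOAD | counter=4 r=(5,4) succ=(0,0) retry=(1,0)
4 | P LOAD | counter=4 r=(4,4) succ=(0,0) retry=(1,0)
5 | Q CAS | counter=5 r=(4,4) succ=(0,1) retry=(1,0)
6 | P CAS | counter=5 r=(4,4) succ=(0,1) retry=(2,0)
7 | Q LOAD | counter=5 r=(4,5) succ=(0,1) retry=(2,0)
8 | Q CAS | counter=6 r=(4,5) succ=(0,2) retry=(2,0)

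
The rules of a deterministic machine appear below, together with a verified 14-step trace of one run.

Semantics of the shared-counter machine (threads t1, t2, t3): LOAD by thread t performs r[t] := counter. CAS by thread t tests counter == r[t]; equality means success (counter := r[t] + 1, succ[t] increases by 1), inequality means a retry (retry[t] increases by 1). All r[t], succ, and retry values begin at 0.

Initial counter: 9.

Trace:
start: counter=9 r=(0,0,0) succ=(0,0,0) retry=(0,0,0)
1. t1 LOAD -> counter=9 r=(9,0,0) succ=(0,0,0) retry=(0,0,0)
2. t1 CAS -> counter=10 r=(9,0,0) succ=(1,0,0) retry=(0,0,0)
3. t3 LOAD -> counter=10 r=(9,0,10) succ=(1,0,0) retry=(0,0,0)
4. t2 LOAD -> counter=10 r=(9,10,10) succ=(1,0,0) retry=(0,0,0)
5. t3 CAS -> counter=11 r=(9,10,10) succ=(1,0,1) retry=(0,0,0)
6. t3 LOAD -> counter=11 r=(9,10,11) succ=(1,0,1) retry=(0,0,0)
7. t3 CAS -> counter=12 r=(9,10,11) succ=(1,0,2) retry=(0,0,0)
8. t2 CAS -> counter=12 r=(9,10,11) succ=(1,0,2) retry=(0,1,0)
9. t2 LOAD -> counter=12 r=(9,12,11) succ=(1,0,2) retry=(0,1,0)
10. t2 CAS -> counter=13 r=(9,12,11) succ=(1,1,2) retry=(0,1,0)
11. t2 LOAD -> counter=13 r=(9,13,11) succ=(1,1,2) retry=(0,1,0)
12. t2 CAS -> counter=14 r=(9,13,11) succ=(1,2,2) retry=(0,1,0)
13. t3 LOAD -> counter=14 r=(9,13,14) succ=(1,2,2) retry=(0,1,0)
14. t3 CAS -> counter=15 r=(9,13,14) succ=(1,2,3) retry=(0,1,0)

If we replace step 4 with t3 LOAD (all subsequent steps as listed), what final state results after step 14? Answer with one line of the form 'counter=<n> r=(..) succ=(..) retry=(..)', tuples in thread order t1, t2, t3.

counter=15 r=(9,13,14) succ=(1,2,3) retry=(0,1,0)

(re-executing from step 4 with the substitution; state before step 4: counter=10 r=(9,0,10) succ=(1,0,0) retry=(0,0,0))
4. t3 LOAD -> counter=10 r=(9,0,10) succ=(1,0,0) retry=(0,0,0)
5. t3 CAS -> counter=11 r=(9,0,10) succ=(1,0,1) retry=(0,0,0)
6. t3 LOAD -> counter=11 r=(9,0,11) succ=(1,0,1) retry=(0,0,0)
7. t3 CAS -> counter=12 r=(9,0,11) succ=(1,0,2) retry=(0,0,0)
8. t2 CAS -> counter=12 r=(9,0,11) succ=(1,0,2) retry=(0,1,0)
9. t2 LOAD -> counter=12 r=(9,12,11) succ=(1,0,2) retry=(0,1,0)
10. t2 CAS -> counter=13 r=(9,12,11) succ=(1,1,2) retry=(0,1,0)
11. t2 LOAD -> counter=13 r=(9,13,11) succ=(1,1,2) retry=(0,1,0)
12. t2 CAS -> counter=14 r=(9,13,11) succ=(1,2,2) retry=(0,1,0)
13. t3 LOAD -> counter=14 r=(9,13,14) succ=(1,2,2) retry=(0,1,0)
14. t3 CAS -> counter=15 r=(9,13,14) succ=(1,2,3) retry=(0,1,0)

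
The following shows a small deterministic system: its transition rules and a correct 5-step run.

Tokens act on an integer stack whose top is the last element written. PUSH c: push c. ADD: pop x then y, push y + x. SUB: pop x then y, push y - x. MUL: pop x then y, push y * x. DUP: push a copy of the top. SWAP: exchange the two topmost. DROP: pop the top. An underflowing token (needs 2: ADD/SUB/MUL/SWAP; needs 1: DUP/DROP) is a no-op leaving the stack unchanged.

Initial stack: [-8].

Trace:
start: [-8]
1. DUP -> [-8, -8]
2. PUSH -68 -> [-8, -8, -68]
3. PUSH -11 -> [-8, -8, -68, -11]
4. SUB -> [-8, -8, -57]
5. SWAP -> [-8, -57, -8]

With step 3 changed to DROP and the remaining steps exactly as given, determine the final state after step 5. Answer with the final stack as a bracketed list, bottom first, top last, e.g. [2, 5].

(re-executing from step 3 with the substitution; state before step 3: [-8, -8, -68])
3. DROP -> [-8, -8]
4. SUB -> [0]
5. SWAP -> [0]

[0]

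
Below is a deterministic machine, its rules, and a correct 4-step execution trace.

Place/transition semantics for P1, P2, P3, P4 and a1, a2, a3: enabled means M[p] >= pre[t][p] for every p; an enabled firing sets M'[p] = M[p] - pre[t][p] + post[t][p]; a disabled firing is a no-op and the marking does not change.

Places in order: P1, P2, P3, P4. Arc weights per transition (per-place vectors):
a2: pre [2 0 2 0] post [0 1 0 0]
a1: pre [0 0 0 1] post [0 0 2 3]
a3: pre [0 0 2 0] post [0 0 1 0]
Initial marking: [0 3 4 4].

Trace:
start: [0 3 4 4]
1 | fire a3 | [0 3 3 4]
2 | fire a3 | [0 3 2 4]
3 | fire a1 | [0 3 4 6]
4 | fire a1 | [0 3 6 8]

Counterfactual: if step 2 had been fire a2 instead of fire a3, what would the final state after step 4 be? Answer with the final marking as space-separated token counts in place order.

(re-executing from step 2 with the substitution; state before step 2: [0 3 3 4])
2 | fire a2 | [0 3 3 4]
3 | fire a1 | [0 3 5 6]
4 | fire a1 | [0 3 7 8]

0 3 7 8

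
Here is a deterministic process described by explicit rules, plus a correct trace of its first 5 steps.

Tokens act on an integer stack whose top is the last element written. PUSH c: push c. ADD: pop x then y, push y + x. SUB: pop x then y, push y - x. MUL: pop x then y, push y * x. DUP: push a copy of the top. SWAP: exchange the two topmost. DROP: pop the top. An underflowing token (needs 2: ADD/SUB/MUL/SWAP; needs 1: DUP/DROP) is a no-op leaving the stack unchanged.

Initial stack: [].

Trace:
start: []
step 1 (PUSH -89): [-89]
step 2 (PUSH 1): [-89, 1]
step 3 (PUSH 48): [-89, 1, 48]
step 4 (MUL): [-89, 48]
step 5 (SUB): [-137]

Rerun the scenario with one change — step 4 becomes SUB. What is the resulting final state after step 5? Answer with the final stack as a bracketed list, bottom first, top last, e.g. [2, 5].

[-42]

(re-executing from step 4 with the substitution; state before step 4: [-89, 1, 48])
step 4 (SUB): [-89, -47]
step 5 (SUB): [-42]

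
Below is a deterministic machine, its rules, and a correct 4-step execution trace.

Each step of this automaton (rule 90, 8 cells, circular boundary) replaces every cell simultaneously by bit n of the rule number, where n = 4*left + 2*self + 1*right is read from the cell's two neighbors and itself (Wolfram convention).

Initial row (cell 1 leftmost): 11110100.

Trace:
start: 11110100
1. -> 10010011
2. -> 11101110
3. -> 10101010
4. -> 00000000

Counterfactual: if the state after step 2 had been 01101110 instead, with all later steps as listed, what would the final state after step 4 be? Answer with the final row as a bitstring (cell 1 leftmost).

00100010

state after step 2 := 01101110
3. -> 11101011
4. -> 00100010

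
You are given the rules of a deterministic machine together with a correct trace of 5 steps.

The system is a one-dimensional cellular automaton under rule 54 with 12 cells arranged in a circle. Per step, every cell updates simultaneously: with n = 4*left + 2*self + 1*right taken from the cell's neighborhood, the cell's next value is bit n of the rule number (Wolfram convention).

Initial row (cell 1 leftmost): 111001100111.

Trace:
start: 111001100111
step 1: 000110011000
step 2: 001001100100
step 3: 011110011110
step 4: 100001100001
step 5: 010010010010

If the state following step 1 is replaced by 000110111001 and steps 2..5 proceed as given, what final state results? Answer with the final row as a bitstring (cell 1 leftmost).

110000100011

state after step 1 := 000110111001
step 2: 101001000111
step 3: 011111101000
step 4: 100000011100
step 5: 110000100011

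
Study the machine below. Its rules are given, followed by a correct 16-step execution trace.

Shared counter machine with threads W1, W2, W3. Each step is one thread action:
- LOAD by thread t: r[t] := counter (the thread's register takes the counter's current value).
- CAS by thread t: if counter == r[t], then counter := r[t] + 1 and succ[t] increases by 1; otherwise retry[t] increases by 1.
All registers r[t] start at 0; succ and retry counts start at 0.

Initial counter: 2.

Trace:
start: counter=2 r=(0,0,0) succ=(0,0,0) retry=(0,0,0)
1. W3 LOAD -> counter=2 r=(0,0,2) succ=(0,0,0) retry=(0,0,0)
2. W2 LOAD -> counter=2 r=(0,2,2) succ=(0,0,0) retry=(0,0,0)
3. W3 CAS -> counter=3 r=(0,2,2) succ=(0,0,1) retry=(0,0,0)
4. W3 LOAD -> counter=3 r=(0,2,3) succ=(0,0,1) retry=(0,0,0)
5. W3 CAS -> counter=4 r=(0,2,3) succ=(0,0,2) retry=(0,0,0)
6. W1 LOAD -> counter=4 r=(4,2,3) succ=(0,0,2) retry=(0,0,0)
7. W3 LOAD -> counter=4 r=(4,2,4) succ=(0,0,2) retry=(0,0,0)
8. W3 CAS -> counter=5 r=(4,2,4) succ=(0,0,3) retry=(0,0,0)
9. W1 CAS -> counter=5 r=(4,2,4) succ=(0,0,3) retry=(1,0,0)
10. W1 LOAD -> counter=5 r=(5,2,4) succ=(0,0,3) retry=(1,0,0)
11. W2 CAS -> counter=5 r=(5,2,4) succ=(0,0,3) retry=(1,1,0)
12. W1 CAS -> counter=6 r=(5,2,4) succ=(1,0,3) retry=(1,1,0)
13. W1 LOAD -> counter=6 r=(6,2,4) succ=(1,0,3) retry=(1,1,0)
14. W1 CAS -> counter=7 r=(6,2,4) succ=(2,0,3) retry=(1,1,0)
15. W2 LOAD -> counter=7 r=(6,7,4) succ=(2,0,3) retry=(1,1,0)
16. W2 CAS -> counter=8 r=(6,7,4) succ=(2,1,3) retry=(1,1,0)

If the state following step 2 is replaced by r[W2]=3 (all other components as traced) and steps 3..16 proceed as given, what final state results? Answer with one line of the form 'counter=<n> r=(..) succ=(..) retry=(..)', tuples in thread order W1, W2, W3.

state after step 2 := counter=2 r=(0,3,2) succ=(0,0,0) retry=(0,0,0)
3. W3 CAS -> counter=3 r=(0,3,2) succ=(0,0,1) retry=(0,0,0)
4. W3 LOAD -> counter=3 r=(0,3,3) succ=(0,0,1) retry=(0,0,0)
5. W3 CAS -> counter=4 r=(0,3,3) succ=(0,0,2) retry=(0,0,0)
6. W1 LOAD -> counter=4 r=(4,3,3) succ=(0,0,2) retry=(0,0,0)
7. W3 LOAD -> counter=4 r=(4,3,4) succ=(0,0,2) retry=(0,0,0)
8. W3 CAS -> counter=5 r=(4,3,4) succ=(0,0,3) retry=(0,0,0)
9. W1 CAS -> counter=5 r=(4,3,4) succ=(0,0,3) retry=(1,0,0)
10. W1 LOAD -> counter=5 r=(5,3,4) succ=(0,0,3) retry=(1,0,0)
11. W2 CAS -> counter=5 r=(5,3,4) succ=(0,0,3) retry=(1,1,0)
12. W1 CAS -> counter=6 r=(5,3,4) succ=(1,0,3) retry=(1,1,0)
13. W1 LOAD -> counter=6 r=(6,3,4) succ=(1,0,3) retry=(1,1,0)
14. W1 CAS -> counter=7 r=(6,3,4) succ=(2,0,3) retry=(1,1,0)
15. W2 LOAD -> counter=7 r=(6,7,4) succ=(2,0,3) retry=(1,1,0)
16. W2 CAS -> counter=8 r=(6,7,4) succ=(2,1,3) retry=(1,1,0)

counter=8 r=(6,7,4) succ=(2,1,3) retry=(1,1,0)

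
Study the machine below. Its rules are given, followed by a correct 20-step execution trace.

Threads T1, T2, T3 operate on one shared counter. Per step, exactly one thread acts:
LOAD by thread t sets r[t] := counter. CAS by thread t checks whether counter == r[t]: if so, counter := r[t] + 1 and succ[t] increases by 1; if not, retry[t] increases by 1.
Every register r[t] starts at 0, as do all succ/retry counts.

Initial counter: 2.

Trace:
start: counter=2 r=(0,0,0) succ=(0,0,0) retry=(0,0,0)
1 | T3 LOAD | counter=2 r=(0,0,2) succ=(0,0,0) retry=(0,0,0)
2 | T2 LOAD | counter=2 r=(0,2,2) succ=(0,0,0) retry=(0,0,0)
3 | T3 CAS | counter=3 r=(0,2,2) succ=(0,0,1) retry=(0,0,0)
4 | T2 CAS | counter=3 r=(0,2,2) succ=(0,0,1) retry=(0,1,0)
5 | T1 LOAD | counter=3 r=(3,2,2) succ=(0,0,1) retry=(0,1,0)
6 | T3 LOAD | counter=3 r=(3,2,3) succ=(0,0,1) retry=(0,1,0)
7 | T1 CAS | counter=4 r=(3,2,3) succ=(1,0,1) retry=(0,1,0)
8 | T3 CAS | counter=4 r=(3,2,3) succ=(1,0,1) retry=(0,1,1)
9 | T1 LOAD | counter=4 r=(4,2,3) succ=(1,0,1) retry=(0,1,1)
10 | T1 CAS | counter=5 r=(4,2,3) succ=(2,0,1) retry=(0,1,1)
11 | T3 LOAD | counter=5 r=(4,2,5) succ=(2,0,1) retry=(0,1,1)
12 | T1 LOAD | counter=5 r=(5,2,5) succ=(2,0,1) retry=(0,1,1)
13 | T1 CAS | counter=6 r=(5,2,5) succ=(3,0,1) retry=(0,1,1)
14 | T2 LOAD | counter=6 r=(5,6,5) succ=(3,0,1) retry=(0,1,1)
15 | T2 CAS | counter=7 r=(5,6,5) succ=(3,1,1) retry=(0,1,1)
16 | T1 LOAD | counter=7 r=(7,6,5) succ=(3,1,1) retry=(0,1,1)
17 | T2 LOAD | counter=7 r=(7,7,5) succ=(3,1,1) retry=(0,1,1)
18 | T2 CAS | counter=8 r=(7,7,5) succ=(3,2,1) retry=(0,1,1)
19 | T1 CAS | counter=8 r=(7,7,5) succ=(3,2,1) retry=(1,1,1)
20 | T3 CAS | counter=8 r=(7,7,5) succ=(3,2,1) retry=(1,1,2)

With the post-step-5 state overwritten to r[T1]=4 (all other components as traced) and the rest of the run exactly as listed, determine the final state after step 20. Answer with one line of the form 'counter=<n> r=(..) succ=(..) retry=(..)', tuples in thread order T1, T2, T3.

state after step 5 := counter=3 r=(4,2,2) succ=(0,0,1) retry=(0,1,0)
6 | T3 LOAD | counter=3 r=(4,2,3) succ=(0,0,1) retry=(0,1,0)
7 | T1 CAS | counter=3 r=(4,2,3) succ=(0,0,1) retry=(1,1,0)
8 | T3 CAS | counter=4 r=(4,2,3) succ=(0,0,2) retry=(1,1,0)
9 | T1 LOAD | counter=4 r=(4,2,3) succ=(0,0,2) retry=(1,1,0)
10 | T1 CAS | counter=5 r=(4,2,3) succ=(1,0,2) retry=(1,1,0)
11 | T3 LOAD | counter=5 r=(4,2,5) succ=(1,0,2) retry=(1,1,0)
12 | T1 LOAD | counter=5 r=(5,2,5) succ=(1,0,2) retry=(1,1,0)
13 | T1 CAS | counter=6 r=(5,2,5) succ=(2,0,2) retry=(1,1,0)
14 | T2 LOAD | counter=6 r=(5,6,5) succ=(2,0,2) retry=(1,1,0)
15 | T2 CAS | counter=7 r=(5,6,5) succ=(2,1,2) retry=(1,1,0)
16 | T1 LOAD | counter=7 r=(7,6,5) succ=(2,1,2) retry=(1,1,0)
17 | T2 LOAD | counter=7 r=(7,7,5) succ=(2,1,2) retry=(1,1,0)
18 | T2 CAS | counter=8 r=(7,7,5) succ=(2,2,2) retry=(1,1,0)
19 | T1 CAS | counter=8 r=(7,7,5) succ=(2,2,2) retry=(2,1,0)
20 | T3 CAS | counter=8 r=(7,7,5) succ=(2,2,2) retry=(2,1,1)

counter=8 r=(7,7,5) succ=(2,2,2) retry=(2,1,1)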